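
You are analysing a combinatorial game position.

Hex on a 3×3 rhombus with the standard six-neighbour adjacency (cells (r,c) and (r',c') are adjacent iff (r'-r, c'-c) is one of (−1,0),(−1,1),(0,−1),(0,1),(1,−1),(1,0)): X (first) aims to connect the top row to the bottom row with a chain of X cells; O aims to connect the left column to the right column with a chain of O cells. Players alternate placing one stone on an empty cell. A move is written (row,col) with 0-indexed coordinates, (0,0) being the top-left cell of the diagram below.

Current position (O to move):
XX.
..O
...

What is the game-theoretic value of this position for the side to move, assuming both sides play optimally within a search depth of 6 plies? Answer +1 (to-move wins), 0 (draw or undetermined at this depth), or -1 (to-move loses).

value(XX./..O/..., O) = +1

ply 1, O at XX./..O/... | (0,2)=-1→XXO/..O/...; (1,0)=-1→XX./O.O/...; (1,1)=+1→XX./.OO/...*; (2,0)=+1→XX./..O/O..; (2,1)=-1→XX./..O/.O.; (2,2)=-1→XX./..O/..O
ply 2, X at XX./.OO/... | (0,2)=-1→XXX/.OO/...*; (1,0)=-1→XX./XOO/...; (2,0)=-1→XX./.OO/X..; (2,1)=-1→XX./.OO/.X.; (2,2)=-1→XX./.OO/..X
ply 3, O at XXX/.OO/... | (1,0)=+1→XXX/OOO/...*; (2,0)=+1→XXX/.OO/O..; (2,1)=+1→XXX/.OO/.O.; (2,2)=+1→XXX/.OO/..O
ply 4: XXX/OOO/... is terminal -1 (X); from XX./..O/... depth 6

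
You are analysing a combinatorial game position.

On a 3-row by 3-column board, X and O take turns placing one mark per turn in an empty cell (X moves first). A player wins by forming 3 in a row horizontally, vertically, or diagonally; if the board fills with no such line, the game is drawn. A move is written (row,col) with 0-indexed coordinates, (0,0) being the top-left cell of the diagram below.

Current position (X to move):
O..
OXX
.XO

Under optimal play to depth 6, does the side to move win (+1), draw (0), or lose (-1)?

[O../OXX/.XO] X move#1: (0,1):+1/OX./OXX/.XO*, (0,2):-1/O.X/OXX/.XO, (2,0):+1/O../OXX/XXO
[OX./OXX/.XO] end (terminal -1, O#2); searched O../OXX/.XO to 6

value(O../OXX/.XO, X) = +1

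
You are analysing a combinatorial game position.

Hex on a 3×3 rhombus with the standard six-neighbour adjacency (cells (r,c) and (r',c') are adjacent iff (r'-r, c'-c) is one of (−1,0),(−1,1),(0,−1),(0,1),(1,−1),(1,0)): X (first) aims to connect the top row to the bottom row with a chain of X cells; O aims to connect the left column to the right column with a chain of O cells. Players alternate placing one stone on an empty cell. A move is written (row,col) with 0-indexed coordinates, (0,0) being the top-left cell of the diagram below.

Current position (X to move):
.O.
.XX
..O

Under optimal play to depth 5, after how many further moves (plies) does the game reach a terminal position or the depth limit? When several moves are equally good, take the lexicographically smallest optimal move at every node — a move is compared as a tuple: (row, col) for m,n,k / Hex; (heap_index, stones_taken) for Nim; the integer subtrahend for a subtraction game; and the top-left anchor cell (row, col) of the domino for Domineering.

PV length from [.O./.XX/..O]: 5 plies

p1 X@[.O./.XX/..O]: (0,0)[XO./.XX/..O]+1* (0,2)[.OX/.XX/..O]+1 (1,0)[.O./XXX/..O]+1 (2,0)[.O./.XX/X.O]-1 (2,1)[.O./.XX/.XO]-1
p2 O@[XO./.XX/..O]: (0,2)[XOO/.XX/..O]-1* (1,0)[XO./OXX/..O]-1 (2,0)[XO./.XX/O.O]-1 (2,1)[XO./.XX/.OO]-1
p3 X@[XOO/.XX/..O]: (1,0)[XOO/XXX/..O]+1* (2,0)[XOO/.XX/X.O]-1 (2,1)[XOO/.XX/.XO]-1
p4 O@[XOO/XXX/..O]: (2,0)[XOO/XXX/O.O]-1* (2,1)[XOO/XXX/.OO]-1
p5 X@[XOO/XXX/O.O]: (2,1)[XOO/XXX/OXO]+1*
p6 O@[XOO/XXX/OXO] terminal -1; root [.O./.XX/..O] d5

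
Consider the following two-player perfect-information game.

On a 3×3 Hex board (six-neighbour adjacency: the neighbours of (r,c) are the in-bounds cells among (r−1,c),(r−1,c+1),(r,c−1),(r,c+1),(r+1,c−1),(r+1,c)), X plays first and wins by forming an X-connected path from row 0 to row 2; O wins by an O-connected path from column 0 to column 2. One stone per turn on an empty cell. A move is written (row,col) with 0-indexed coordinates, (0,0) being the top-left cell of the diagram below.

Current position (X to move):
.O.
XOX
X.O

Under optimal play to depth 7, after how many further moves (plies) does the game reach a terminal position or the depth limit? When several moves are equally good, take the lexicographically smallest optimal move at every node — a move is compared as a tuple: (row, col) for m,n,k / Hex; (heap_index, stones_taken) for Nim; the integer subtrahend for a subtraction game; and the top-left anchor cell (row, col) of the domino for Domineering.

[.O./XOX/X.O] X move#1: (0,0):+1/XO./XOX/X.O*, (0,2):+1/.OX/XOX/X.O, (2,1):+1/.O./XOX/XXO
[XO./XOX/X.O] end (terminal -1, O#2); searched .O./XOX/X.O to 7

PV length from [.O./XOX/X.O]: 1 ply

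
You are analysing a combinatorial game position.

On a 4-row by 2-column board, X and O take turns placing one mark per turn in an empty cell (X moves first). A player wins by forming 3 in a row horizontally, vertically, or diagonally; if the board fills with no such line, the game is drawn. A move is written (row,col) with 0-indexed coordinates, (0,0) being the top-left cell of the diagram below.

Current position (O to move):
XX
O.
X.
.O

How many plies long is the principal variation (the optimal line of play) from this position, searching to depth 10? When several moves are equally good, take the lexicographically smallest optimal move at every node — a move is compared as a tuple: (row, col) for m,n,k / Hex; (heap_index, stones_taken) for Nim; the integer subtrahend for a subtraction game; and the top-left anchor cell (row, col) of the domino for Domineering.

PV length from [XX/O./X./.O]: 3 plies

p1 O@[XX/O./X./.O]: (1,1)[XX/OO/X./.O]+0* (2,1)[XX/O./XO/.O]+0 (3,0)[XX/O./X./OO]+0
p2 X@[XX/OO/X./.O]: (2,1)[XX/OO/XX/.O]+0* (3,0)[XX/OO/X./XO]-1
p3 O@[XX/OO/XX/.O]: (3,0)[XX/OO/XX/OO]+0*
p4 X@[XX/OO/XX/OO] terminal +0; root [XX/O./X./.O] d10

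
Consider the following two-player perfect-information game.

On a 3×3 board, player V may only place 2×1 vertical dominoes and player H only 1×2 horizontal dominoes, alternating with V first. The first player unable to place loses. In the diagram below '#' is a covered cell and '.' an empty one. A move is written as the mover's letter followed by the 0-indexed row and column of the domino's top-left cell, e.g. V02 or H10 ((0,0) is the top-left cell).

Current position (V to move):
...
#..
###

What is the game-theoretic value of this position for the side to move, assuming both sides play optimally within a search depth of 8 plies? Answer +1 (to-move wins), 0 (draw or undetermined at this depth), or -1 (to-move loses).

ply 1, V at .../#../### | V01=+1→.#./##./###*; V02=-1→..#/#.#/###
ply 2: .#./##./### is terminal -1 (H); from .../#../### depth 8

value(.../#../###, V) = +1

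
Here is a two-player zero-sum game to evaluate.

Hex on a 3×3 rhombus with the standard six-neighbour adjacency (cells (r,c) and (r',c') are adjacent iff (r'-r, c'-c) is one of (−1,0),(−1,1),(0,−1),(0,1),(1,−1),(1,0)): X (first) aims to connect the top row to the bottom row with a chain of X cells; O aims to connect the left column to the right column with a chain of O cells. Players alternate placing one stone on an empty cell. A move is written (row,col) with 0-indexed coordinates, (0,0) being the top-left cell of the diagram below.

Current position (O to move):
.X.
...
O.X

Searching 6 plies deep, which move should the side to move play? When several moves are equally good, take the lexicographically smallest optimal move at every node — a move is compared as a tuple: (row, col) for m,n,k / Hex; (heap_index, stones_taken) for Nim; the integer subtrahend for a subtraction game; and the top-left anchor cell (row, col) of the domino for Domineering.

O's best at [.X./.../O.X]: (1,1)

[.X./.../O.X] O move#1: (0,0):-1/OX./.../O.X, (0,2):-1/.XO/.../O.X, (1,0):-1/.X./O../O.X, (1,1):+1/.X./.O./O.X*, (1,2):+1/.X./..O/O.X, (2,1):-1/.X./.../OOX
[.X./.O./O.X] X move#2: (0,0):-1/XX./.O./O.X*, (0,2):-1/.XX/.O./O.X, (1,0):-1/.X./XO./O.X, (1,2):-1/.X./.OX/O.X, (2,1):-1/.X./.O./OXX
[XX./.O./O.X] O move#3: (0,2):+1/XXO/.O./O.X*, (1,0):+1/XX./OO./O.X, (1,2):+1/XX./.OO/O.X, (2,1):+1/XX./.O./OOX
[XXO/.O./O.X] end (terminal -1, X#4); searched .X./.../O.X to 6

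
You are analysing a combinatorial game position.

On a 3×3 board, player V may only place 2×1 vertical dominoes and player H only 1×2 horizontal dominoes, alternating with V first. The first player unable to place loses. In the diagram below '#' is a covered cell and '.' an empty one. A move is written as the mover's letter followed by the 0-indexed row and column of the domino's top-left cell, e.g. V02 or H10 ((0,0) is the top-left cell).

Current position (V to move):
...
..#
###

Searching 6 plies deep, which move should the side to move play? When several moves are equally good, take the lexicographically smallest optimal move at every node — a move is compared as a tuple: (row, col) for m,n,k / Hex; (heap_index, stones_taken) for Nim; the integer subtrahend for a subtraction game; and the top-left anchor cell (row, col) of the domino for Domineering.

ply 1, V at .../..#/### | V00=-1→#../#.#/###; V01=+1→.#./.##/###*
ply 2: .#./.##/### is terminal -1 (H); from .../..#/### depth 6

V's best at [.../..#/###]: V01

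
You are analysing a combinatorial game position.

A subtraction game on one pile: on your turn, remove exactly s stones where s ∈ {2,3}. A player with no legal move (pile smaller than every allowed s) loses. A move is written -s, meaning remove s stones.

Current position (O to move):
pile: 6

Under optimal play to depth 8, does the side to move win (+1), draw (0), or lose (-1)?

[6] O move#1: -2:-1/4*, -3:-1/3
[4] X move#2: -2:-1/2, -3:+1/1*
[1] end (terminal -1, O#3); searched 6 to 8

value(6, O) = -1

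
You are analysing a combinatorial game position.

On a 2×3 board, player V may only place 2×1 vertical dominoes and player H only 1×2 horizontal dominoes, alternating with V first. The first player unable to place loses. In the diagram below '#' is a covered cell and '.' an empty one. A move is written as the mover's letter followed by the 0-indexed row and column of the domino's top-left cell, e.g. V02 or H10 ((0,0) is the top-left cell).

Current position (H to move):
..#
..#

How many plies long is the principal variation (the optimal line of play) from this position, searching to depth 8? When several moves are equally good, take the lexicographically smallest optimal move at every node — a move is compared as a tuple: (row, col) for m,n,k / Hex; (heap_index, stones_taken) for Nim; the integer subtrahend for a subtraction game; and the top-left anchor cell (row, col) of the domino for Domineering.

[..#/..#] H move#1: H00:+1/###/..#*, H10:+1/..#/###
[###/..#] end (terminal -1, V#2); searched ..#/..# to 8

PV length from [..#/..#]: 1 ply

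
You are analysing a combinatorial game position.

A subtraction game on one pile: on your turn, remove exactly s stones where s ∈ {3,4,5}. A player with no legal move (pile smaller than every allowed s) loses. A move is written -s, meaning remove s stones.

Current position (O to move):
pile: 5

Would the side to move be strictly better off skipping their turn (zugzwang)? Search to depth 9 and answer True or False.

zugzwang(5, O) = False

[5] O move#1: -3:+1/2*, -4:+1/1, -5:+1/0
[2] end (terminal -1, X#2); searched 5 to 9
pass branch (X moves first from the same position):
  | [5] X move#1: -3:+1/2*, -4:+1/1, -5:+1/0
  | [2] end (terminal -1, O#2); searched 5 to 9
O moving scores +1; O passing scores -1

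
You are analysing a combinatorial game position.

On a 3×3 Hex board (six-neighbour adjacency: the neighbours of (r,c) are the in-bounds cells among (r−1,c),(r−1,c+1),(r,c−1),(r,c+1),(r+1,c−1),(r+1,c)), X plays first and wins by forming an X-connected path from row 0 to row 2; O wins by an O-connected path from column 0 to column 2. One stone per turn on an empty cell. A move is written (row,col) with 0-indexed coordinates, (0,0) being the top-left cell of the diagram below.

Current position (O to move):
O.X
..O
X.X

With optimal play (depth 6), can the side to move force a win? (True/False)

p1 O@[O.X/..O/X.X]: (0,1)[OOX/..O/X.X]-1 (1,0)[O.X/O.O/X.X]-1 (1,1)[O.X/.OO/X.X]+1* (2,1)[O.X/..O/XOX]-1
p2 X@[O.X/.OO/X.X]: (0,1)[OXX/.OO/X.X]-1* (1,0)[O.X/XOO/X.X]-1 (2,1)[O.X/.OO/XXX]-1
p3 O@[OXX/.OO/X.X]: (1,0)[OXX/OOO/X.X]+1* (2,1)[OXX/.OO/XOX]-1
p4 X@[OXX/OOO/X.X] terminal -1; root [O.X/..O/X.X] d6

O winning at [O.X/..O/X.X]: True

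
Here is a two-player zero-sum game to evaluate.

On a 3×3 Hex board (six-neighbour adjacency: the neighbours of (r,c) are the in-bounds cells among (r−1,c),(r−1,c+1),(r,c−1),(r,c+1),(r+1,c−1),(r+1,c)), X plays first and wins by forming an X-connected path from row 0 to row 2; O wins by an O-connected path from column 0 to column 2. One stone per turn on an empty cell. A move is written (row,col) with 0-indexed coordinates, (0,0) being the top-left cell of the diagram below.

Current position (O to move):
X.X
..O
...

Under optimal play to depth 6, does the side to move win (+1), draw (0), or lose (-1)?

ply 1, O at X.X/..O/... | (0,1)=-1→XOX/..O/...; (1,0)=-1→X.X/O.O/...; (1,1)=+1→X.X/.OO/...*; (2,0)=+1→X.X/..O/O..; (2,1)=-1→X.X/..O/.O.; (2,2)=-1→X.X/..O/..O
ply 2, X at X.X/.OO/... | (0,1)=-1→XXX/.OO/...*; (1,0)=-1→X.X/XOO/...; (2,0)=-1→X.X/.OO/X..; (2,1)=-1→X.X/.OO/.X.; (2,2)=-1→X.X/.OO/..X
ply 3, O at XXX/.OO/... | (1,0)=+1→XXX/OOO/...*; (2,0)=+1→XXX/.OO/O..; (2,1)=+1→XXX/.OO/.O.; (2,2)=+1→XXX/.OO/..O
ply 4: XXX/OOO/... is terminal -1 (X); from X.X/..O/... depth 6

value(X.X/..O/..., O) = +1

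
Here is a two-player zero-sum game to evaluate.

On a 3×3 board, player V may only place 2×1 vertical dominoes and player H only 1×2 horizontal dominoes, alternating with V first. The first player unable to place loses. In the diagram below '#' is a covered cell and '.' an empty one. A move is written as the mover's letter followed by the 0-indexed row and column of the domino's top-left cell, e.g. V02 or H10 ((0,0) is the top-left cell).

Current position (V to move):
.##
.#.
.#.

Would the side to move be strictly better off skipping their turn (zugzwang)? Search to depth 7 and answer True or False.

zugzwang(.##/.#./.#., V) = False

p1 V@[.##/.#./.#.]: V00[###/##./.#.]+1* V10[.##/##./##.]+1 V12[.##/.##/.##]+1
p2 H@[###/##./.#.] terminal -1; root [.##/.#./.#.] d7
pass branch (H moves first from the same position):
  | p1 H@[.##/.#./.#.] terminal -1; root [.##/.#./.#.] d7
V moving scores +1; V passing scores +1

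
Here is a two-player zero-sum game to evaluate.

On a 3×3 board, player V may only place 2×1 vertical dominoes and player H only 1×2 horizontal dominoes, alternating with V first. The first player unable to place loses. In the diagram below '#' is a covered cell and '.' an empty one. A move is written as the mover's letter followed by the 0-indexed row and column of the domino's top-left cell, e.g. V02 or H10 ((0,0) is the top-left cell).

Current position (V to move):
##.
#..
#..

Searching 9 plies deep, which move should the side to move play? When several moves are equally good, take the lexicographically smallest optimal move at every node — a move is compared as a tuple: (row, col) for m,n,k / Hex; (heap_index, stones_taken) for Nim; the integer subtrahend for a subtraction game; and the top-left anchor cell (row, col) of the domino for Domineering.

ply 1, V at ##./#../#.. | V02=-1→###/#.#/#..; V11=+1→##./##./##.*; V12=+1→##./#.#/#.#
ply 2: ##./##./##. is terminal -1 (H); from ##./#../#.. depth 9

V's best at [##./#../#..]: V11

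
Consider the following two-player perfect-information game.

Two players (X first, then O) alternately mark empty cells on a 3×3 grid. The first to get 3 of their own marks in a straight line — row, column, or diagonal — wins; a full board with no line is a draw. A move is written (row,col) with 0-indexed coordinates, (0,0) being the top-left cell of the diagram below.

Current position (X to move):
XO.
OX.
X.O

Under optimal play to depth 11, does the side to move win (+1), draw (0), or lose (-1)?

value(XO./OX./X.O, X) = +1

ply 1, X at XO./OX./X.O | (0,2)=+1→XOX/OX./X.O*; (1,2)=+0→XO./OXX/X.O; (2,1)=+0→XO./OX./XXO
ply 2: XOX/OX./X.O is terminal -1 (O); from XO./OX./X.O depth 11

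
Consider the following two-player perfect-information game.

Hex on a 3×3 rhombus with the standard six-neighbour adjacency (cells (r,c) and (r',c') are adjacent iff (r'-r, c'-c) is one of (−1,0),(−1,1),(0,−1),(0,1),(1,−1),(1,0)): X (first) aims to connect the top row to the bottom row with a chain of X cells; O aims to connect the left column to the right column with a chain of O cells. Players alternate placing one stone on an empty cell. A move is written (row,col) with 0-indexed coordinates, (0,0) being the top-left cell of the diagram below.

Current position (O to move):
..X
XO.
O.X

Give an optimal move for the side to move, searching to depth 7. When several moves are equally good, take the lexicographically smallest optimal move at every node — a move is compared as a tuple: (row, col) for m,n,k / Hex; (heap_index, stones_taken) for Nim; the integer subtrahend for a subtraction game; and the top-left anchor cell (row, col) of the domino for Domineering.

O's best at [..X/XO./O.X]: (1,2)

ply 1, O at ..X/XO./O.X | (0,0)=-1→O.X/XO./O.X; (0,1)=-1→.OX/XO./O.X; (1,2)=+1→..X/XOO/O.X*; (2,1)=-1→..X/XO./OOX
ply 2: ..X/XOO/O.X is terminal -1 (X); from ..X/XO./O.X depth 7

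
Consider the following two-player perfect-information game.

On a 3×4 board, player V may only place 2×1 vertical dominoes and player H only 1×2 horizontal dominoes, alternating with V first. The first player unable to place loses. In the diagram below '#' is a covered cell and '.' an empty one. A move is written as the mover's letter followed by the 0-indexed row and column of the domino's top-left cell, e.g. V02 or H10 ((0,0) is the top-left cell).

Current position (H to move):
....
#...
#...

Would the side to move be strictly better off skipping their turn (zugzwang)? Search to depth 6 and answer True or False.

p1 H@[..../#.../#...]: H00[##../#.../#...]-1 H01[.##./#.../#...]-1 H02[..##/#.../#...]-1 H11[..../###./#...]+1* H12[..../#.##/#...]+1 H21[..../#.../###.]-1 H22[..../#.../#.##]-1
p2 V@[..../###./#...]: V03[...#/####/#...]-1* V13[..../####/#..#]-1
p3 H@[...#/####/#...]: H00[##.#/####/#...]+1* H01[.###/####/#...]+1 H21[...#/####/###.]+1 H22[...#/####/#.##]+1
p4 V@[##.#/####/#...] terminal -1; root [..../#.../#...] d6
if H skipped the turn, V would face:
~ p1 V@[..../#.../#...]: V01[.#../##../#...]-1 V02[..#./#.#./#...]+1* V03[...#/#..#/#...]-1 V11[..../##../##..]-1 V12[..../#.#./#.#.]+1 V13[..../#..#/#..#]-1
~ p2 H@[..#./#.#./#...]: H00[###./#.#./#...]-1* H21[..#./#.#./###.]-1 H22[..#./#.#./#.##]-1
~ p3 V@[###./#.#./#...]: V03[####/#.##/#...]-1 V11[###./###./##..]+1* V13[###./#.##/#..#]-1
~ p4 H@[###./###./##..]: H22[###./###./####]-1*
~ p5 V@[###./###./####]: V03[####/####/####]+1*
~ p6 H@[####/####/####] terminal -1; root [..../#.../#...] d6
compare (H): move=+1 vs pass=-1

zugzwang(..../#.../#..., H) = False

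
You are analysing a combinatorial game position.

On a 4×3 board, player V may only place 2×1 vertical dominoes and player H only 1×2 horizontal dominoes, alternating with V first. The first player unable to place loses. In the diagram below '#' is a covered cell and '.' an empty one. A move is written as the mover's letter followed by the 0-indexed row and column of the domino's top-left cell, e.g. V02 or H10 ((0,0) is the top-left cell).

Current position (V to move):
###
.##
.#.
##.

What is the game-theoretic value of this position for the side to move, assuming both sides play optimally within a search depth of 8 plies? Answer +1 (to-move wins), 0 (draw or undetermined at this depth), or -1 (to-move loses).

p1 V@[###/.##/.#./##.]: V10[###/###/##./##.]+1* V22[###/.##/.##/###]+1
p2 H@[###/###/##./##.] terminal -1; root [###/.##/.#./##.] d8

value(###/.##/.#./##., V) = +1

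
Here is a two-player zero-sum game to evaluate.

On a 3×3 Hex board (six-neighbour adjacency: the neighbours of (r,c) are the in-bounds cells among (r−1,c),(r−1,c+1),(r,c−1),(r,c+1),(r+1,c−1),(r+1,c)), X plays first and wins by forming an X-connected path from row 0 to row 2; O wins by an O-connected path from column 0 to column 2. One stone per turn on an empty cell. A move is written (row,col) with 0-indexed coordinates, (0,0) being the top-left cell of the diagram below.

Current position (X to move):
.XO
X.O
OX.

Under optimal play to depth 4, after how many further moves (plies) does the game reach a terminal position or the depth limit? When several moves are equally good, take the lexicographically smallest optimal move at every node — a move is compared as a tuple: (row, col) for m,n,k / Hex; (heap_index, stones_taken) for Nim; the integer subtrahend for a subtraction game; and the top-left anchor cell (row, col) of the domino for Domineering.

[.XO/X.O/OX.] X move#1: (0,0):-1/XXO/X.O/OX., (1,1):+1/.XO/XXO/OX.*, (2,2):-1/.XO/X.O/OXX
[.XO/XXO/OX.] end (terminal -1, O#2); searched .XO/X.O/OX. to 4

PV length from [.XO/X.O/OX.]: 1 ply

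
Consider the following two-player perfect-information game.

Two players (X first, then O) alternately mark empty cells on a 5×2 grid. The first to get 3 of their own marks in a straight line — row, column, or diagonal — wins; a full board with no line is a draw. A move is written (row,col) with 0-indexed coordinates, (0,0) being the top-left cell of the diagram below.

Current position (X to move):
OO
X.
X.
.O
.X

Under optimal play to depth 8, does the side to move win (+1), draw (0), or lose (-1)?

ply 1, X at OO/X./X./.O/.X | (1,1)=+0→OO/XX/X./.O/.X; (2,1)=+0→OO/X./XX/.O/.X; (3,0)=+1→OO/X./X./XO/.X*; (4,0)=+0→OO/X./X./.O/XX
ply 2: OO/X./X./XO/.X is terminal -1 (O); from OO/X./X./.O/.X depth 8

value(OO/X./X./.O/.X, X) = +1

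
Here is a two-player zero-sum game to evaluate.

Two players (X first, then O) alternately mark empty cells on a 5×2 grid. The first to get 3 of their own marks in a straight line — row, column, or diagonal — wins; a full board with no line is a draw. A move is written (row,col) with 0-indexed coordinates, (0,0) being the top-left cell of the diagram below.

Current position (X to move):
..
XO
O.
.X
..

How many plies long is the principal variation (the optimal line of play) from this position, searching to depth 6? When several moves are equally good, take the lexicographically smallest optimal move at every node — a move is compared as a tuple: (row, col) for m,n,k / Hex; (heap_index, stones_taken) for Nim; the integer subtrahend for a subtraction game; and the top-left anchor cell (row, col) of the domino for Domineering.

PV length from [../XO/O./.X/..]: 6 plies

ply 1, X at ../XO/O./.X/.. | (0,0)=+0→X./XO/O./.X/..*; (0,1)=+0→.X/XO/O./.X/..; (2,1)=+0→../XO/OX/.X/..; (3,0)=+0→../XO/O./XX/..; (4,0)=+0→../XO/O./.X/X.; (4,1)=+0→../XO/O./.X/.X
ply 2, O at X./XO/O./.X/.. | (0,1)=+0→XO/XO/O./.X/..*; (2,1)=+0→X./XO/OO/.X/..; (3,0)=+0→X./XO/O./OX/..; (4,0)=+0→X./XO/O./.X/O.; (4,1)=+0→X./XO/O./.X/.O
ply 3, X at XO/XO/O./.X/.. | (2,1)=+0→XO/XO/OX/.X/..*; (3,0)=-1→XO/XO/O./XX/..; (4,0)=-1→XO/XO/O./.X/X.; (4,1)=-1→XO/XO/O./.X/.X
ply 4, O at XO/XO/OX/.X/.. | (3,0)=-1→XO/XO/OX/OX/..; (4,0)=-1→XO/XO/OX/.X/O.; (4,1)=+0→XO/XO/OX/.X/.O*
ply 5, X at XO/XO/OX/.X/.O | (3,0)=+0→XO/XO/OX/XX/.O*; (4,0)=+0→XO/XO/OX/.X/XO
ply 6, O at XO/XO/OX/XX/.O | (4,0)=+0→XO/XO/OX/XX/OO*
ply 7: XO/XO/OX/XX/OO is terminal +0 (X); from ../XO/O./.X/.. depth 6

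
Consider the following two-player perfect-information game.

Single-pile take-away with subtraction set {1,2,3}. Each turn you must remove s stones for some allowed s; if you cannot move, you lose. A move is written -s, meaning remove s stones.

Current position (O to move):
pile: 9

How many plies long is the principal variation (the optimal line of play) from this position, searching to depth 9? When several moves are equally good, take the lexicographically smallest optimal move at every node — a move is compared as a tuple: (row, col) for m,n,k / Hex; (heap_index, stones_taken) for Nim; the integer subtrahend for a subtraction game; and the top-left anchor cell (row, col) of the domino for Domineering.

[9] O move#1: -1:+1/8*, -2:-1/7, -3:-1/6
[8] X move#2: -1:-1/7*, -2:-1/6, -3:-1/5
[7] O move#3: -1:-1/6, -2:-1/5, -3:+1/4*
[4] X move#4: -1:-1/3*, -2:-1/2, -3:-1/1
[3] O move#5: -1:-1/2, -2:-1/1, -3:+1/0*
[0] end (terminal -1, X#6); searched 9 to 9

PV length from [9]: 5 plies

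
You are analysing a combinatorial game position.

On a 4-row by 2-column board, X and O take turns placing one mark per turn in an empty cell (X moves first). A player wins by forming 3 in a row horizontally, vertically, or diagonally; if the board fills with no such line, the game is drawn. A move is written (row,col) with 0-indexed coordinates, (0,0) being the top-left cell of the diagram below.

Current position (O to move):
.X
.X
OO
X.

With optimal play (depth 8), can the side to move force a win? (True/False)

O winning at [.X/.X/OO/X.]: False

[.X/.X/OO/X.] O move#1: (0,0):+0/OX/.X/OO/X.*, (1,0):+0/.X/OX/OO/X., (3,1):+0/.X/.X/OO/XO
[OX/.X/OO/X.] X move#2: (1,0):+0/OX/XX/OO/X.*, (3,1):-1/OX/.X/OO/XX
[OX/XX/OO/X.] O move#3: (3,1):+0/OX/XX/OO/XO*
[OX/XX/OO/XO] end (terminal +0, X#4); searched .X/.X/OO/X. to 8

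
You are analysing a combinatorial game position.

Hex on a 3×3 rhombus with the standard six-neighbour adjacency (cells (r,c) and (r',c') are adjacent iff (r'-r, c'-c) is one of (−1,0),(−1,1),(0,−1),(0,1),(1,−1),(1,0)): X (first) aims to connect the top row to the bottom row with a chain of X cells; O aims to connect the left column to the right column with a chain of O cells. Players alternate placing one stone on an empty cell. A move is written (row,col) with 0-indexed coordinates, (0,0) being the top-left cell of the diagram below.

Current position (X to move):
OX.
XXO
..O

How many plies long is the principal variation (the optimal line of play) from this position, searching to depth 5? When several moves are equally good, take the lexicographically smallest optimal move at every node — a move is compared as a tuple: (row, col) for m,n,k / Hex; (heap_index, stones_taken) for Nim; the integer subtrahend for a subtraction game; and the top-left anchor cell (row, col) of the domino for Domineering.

[OX./XXO/..O] X move#1: (0,2):+1/OXX/XXO/..O*, (2,0):+1/OX./XXO/X.O, (2,1):+1/OX./XXO/.XO
[OXX/XXO/..O] O move#2: (2,0):-1/OXX/XXO/O.O*, (2,1):-1/OXX/XXO/.OO
[OXX/XXO/O.O] X move#3: (2,1):+1/OXX/XXO/OXO*
[OXX/XXO/OXO] end (terminal -1, O#4); searched OX./XXO/..O to 5

PV length from [OX./XXO/..O]: 3 plies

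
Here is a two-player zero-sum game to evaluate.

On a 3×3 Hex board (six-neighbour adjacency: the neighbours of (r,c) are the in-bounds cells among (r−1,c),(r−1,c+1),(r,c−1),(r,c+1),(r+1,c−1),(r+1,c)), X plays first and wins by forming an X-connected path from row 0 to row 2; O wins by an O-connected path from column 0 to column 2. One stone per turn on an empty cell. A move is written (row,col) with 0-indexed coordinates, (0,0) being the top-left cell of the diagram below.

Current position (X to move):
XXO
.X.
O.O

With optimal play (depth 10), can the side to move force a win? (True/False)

ply 1, X at XXO/.X./O.O | (1,0)=-1→XXO/XX./O.O; (1,2)=-1→XXO/.XX/O.O; (2,1)=+1→XXO/.X./OXO*
ply 2: XXO/.X./OXO is terminal -1 (O); from XXO/.X./O.O depth 10

X winning at [XXO/.X./O.O]: True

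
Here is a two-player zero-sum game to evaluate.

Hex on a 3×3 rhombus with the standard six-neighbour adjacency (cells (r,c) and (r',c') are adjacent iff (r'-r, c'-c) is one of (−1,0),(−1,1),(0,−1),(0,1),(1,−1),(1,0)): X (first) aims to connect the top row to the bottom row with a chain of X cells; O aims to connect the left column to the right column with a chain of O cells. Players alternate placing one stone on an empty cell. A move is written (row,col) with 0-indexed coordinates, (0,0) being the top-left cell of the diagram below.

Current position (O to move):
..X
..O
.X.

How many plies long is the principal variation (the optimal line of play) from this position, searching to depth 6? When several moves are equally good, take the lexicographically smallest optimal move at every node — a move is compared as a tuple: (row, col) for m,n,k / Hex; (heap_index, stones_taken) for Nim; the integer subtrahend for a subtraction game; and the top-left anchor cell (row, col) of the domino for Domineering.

PV length from [..X/..O/.X.]: 5 plies

p1 O@[..X/..O/.X.]: (0,0)[O.X/..O/.X.]-1 (0,1)[.OX/..O/.X.]-1 (1,0)[..X/O.O/.X.]-1 (1,1)[..X/.OO/.X.]+1* (2,0)[..X/..O/OX.]-1 (2,2)[..X/..O/.XO]-1
p2 X@[..X/.OO/.X.]: (0,0)[X.X/.OO/.X.]-1* (0,1)[.XX/.OO/.X.]-1 (1,0)[..X/XOO/.X.]-1 (2,0)[..X/.OO/XX.]-1 (2,2)[..X/.OO/.XX]-1
p3 O@[X.X/.OO/.X.]: (0,1)[XOX/.OO/.X.]+1* (1,0)[X.X/OOO/.X.]+1 (2,0)[X.X/.OO/OX.]+1 (2,2)[X.X/.OO/.XO]+1
p4 X@[XOX/.OO/.X.]: (1,0)[XOX/XOO/.X.]-1* (2,0)[XOX/.OO/XX.]-1 (2,2)[XOX/.OO/.XX]-1
p5 O@[XOX/XOO/.X.]: (2,0)[XOX/XOO/OX.]+1* (2,2)[XOX/XOO/.XO]-1
p6 X@[XOX/XOO/OX.] terminal -1; root [..X/..O/.X.] d6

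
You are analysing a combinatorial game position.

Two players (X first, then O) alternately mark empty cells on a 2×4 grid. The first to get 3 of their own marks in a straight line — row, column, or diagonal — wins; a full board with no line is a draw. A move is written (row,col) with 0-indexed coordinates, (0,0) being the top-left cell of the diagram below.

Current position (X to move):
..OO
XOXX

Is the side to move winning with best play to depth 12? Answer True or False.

X winning at [..OO/XOXX]: False

p1 X@[..OO/XOXX]: (0,0)[X.OO/XOXX]-1 (0,1)[.XOO/XOXX]+0*
p2 O@[.XOO/XOXX]: (0,0)[OXOO/XOXX]+0*
p3 X@[OXOO/XOXX] terminal +0; root [..OO/XOXX] d12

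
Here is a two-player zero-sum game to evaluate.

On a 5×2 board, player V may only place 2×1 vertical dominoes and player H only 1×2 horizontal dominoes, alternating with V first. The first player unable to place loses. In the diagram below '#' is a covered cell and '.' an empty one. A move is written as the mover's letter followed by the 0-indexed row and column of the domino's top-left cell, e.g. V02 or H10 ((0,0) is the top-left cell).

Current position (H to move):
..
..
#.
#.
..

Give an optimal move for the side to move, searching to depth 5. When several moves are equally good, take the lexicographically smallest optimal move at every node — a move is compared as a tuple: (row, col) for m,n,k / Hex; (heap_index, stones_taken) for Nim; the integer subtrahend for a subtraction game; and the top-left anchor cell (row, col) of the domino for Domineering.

ply 1, H at ../../#./#./.. | H00=+1→##/../#./#./..*; H10=+1→../##/#./#./..; H40=-1→../../#./#./##
ply 2, V at ##/../#./#./.. | V11=-1→##/.#/##/#./..*; V21=-1→##/../##/##/..; V31=-1→##/../#./##/.#
ply 3, H at ##/.#/##/#./.. | H40=+1→##/.#/##/#./##*
ply 4: ##/.#/##/#./## is terminal -1 (V); from ../../#./#./.. depth 5

H's best at [../../#./#./..]: H00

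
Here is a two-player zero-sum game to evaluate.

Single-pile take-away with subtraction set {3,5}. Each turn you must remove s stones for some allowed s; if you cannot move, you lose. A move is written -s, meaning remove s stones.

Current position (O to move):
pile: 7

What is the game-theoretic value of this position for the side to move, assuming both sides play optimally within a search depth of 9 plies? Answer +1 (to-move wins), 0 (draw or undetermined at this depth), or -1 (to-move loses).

[7] O move#1: -3:-1/4, -5:+1/2*
[2] end (terminal -1, X#2); searched 7 to 9

value(7, O) = +1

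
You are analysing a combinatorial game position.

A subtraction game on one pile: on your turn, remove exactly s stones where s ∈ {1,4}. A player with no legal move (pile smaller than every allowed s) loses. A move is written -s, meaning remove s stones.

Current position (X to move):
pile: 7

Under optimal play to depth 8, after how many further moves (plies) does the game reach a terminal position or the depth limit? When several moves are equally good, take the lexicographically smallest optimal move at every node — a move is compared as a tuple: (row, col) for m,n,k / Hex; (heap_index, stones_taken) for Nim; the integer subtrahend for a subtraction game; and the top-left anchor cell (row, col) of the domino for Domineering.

p1 X@[7]: -1[6]-1* -4[3]-1
p2 O@[6]: -1[5]+1* -4[2]+1
p3 X@[5]: -1[4]-1* -4[1]-1
p4 O@[4]: -1[3]-1 -4[0]+1*
p5 X@[0] terminal -1; root [7] d8

PV length from [7]: 4 plies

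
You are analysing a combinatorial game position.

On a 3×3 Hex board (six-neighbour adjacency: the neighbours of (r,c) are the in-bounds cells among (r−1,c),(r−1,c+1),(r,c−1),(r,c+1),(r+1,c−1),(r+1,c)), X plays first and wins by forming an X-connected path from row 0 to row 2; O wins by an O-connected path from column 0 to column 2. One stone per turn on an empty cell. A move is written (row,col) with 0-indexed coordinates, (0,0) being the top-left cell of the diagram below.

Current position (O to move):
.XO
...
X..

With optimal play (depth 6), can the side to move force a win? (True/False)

ply 1, O at .XO/.../X.. | (0,0)=-1→OXO/.../X..*; (1,0)=-1→.XO/O../X..; (1,1)=-1→.XO/.O./X..; (1,2)=-1→.XO/..O/X..; (2,1)=-1→.XO/.../XO.; (2,2)=-1→.XO/.../X.O
ply 2, X at OXO/.../X.. | (1,0)=+1→OXO/X../X..*; (1,1)=+1→OXO/.X./X..; (1,2)=+1→OXO/..X/X..; (2,1)=+1→OXO/.../XX.; (2,2)=+1→OXO/.../X.X
ply 3: OXO/X../X.. is terminal -1 (O); from .XO/.../X.. depth 6

O winning at [.XO/.../X..]: False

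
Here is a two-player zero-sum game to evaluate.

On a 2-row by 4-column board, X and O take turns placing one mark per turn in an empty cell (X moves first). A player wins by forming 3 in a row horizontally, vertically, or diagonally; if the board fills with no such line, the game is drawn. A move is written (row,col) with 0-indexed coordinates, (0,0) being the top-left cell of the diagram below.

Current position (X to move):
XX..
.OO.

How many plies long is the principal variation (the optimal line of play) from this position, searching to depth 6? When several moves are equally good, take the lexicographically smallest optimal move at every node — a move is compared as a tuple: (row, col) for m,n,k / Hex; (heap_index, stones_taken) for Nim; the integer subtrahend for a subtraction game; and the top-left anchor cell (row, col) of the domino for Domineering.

PV length from [XX../.OO.]: 1 ply

p1 X@[XX../.OO.]: (0,2)[XXX./.OO.]+1* (0,3)[XX.X/.OO.]-1 (1,0)[XX../XOO.]-1 (1,3)[XX../.OOX]-1
p2 O@[XXX./.OO.] terminal -1; root [XX../.OO.] d6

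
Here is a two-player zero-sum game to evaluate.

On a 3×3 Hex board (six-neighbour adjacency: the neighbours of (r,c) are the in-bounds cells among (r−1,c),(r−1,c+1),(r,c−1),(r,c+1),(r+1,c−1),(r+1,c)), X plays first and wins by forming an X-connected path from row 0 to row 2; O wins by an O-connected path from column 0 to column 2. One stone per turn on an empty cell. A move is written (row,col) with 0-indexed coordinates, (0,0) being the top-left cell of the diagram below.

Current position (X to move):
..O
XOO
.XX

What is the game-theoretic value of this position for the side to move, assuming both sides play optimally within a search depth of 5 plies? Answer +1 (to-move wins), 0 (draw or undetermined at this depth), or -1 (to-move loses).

[..O/XOO/.XX] X move#1: (0,0):-1/X.O/XOO/.XX, (0,1):-1/.XO/XOO/.XX, (2,0):+1/..O/XOO/XXX*
[..O/XOO/XXX] O move#2: (0,0):-1/O.O/XOO/XXX*, (0,1):-1/.OO/XOO/XXX
[O.O/XOO/XXX] X move#3: (0,1):+1/OXO/XOO/XXX*
[OXO/XOO/XXX] end (terminal -1, O#4); searched ..O/XOO/.XX to 5

value(..O/XOO/.XX, X) = +1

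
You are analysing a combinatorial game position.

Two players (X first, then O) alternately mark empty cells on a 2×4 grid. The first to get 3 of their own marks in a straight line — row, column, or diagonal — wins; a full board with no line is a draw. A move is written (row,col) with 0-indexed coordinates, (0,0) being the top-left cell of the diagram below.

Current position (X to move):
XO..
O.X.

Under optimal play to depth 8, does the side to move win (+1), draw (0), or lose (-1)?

ply 1, X at XO../O.X. | (0,2)=+0→XOX./O.X.*; (0,3)=+0→XO.X/O.X.; (1,1)=+0→XO../OXX.; (1,3)=+0→XO../O.XX
ply 2, O at XOX./O.X. | (0,3)=+0→XOXO/O.X.*; (1,1)=+0→XOX./OOX.; (1,3)=+0→XOX./O.XO
ply 3, X at XOXO/O.X. | (1,1)=+0→XOXO/OXX.*; (1,3)=+0→XOXO/O.XX
ply 4, O at XOXO/OXX. | (1,3)=+0→XOXO/OXXO*
ply 5: XOXO/OXXO is terminal +0 (X); from XO../O.X. depth 8

value(XO../O.X., X) = 0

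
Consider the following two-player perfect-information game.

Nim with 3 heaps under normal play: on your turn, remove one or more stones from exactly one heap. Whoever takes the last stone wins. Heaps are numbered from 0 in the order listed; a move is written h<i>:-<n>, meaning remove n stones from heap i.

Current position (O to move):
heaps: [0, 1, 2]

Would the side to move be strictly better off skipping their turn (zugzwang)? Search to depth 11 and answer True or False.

ply 1, O at (0,1,2) | h1:-1=-1→(0,0,2); h2:-1=+1→(0,1,1)*; h2:-2=-1→(0,1,0)
ply 2, X at (0,1,1) | h1:-1=-1→(0,0,1)*; h2:-1=-1→(0,1,0)
ply 3, O at (0,0,1) | h2:-1=+1→(0,0,0)*
ply 4: (0,0,0) is terminal -1 (X); from (0,1,2) depth 11
pass branch (X moves first from the same position):
  | ply 1, X at (0,1,2) | h1:-1=-1→(0,0,2); h2:-1=+1→(0,1,1)*; h2:-2=-1→(0,1,0)
  | ply 2, O at (0,1,1) | h1:-1=-1→(0,0,1)*; h2:-1=-1→(0,1,0)
  | ply 3, X at (0,0,1) | h2:-1=+1→(0,0,0)*
  | ply 4: (0,0,0) is terminal -1 (O); from (0,1,2) depth 11
O moving scores +1; O passing scores -1

zugzwang((0,1,2), O) = False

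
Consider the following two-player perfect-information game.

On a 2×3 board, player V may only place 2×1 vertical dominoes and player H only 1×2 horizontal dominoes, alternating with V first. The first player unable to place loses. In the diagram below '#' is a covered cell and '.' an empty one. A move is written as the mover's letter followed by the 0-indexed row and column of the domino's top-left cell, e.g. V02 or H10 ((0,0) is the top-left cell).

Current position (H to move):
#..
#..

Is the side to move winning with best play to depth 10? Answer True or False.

H winning at [#../#..]: True

ply 1, H at #../#.. | H01=+1→###/#..*; H11=+1→#../###
ply 2: ###/#.. is terminal -1 (V); from #../#.. depth 10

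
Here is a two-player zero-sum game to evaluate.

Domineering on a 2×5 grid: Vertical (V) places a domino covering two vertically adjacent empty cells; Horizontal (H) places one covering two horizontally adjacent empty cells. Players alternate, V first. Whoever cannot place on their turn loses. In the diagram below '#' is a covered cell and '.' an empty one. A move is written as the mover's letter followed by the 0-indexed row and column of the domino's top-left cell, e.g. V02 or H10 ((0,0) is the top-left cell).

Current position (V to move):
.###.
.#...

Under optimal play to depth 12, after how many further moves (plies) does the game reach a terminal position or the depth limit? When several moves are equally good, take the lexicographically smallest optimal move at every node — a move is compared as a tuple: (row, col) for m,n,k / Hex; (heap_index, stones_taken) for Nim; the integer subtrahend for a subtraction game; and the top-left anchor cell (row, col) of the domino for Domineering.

ply 1, V at .###./.#... | V00=-1→####./##...; V04=+1→.####/.#..#*
ply 2, H at .####/.#..# | H12=-1→.####/.####*
ply 3, V at .####/.#### | V00=+1→#####/#####*
ply 4: #####/##### is terminal -1 (H); from .###./.#... depth 12

PV length from [.###./.#...]: 3 plies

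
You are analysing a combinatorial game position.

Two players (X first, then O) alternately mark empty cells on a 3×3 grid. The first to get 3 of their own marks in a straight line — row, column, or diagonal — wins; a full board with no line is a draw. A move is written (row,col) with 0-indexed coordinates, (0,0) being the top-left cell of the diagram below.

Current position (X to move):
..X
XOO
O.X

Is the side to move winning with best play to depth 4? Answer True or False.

[..X/XOO/O.X] X move#1: (0,0):+0/X.X/XOO/O.X*, (0,1):+0/.XX/XOO/O.X, (2,1):+0/..X/XOO/OXX
[X.X/XOO/O.X] O move#2: (0,1):+0/XOX/XOO/O.X*, (2,1):-1/X.X/XOO/OOX
[XOX/XOO/O.X] X move#3: (2,1):+0/XOX/XOO/OXX*
[XOX/XOO/OXX] end (terminal +0, O#4); searched ..X/XOO/O.X to 4

X winning at [..X/XOO/O.X]: False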